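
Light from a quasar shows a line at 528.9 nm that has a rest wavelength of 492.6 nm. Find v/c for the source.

0.071

λ'/λ₀ = 1.0737 > 1 (redshift), so the source is receding.
λ'/λ₀ = √((1 + β)/(1 − β)) for a receding source ⇒ β = (r² − 1)/(r² + 1) with r = λ'/λ₀.
β = (1.1528 − 1)/(1.1528 + 1) ≈ 0.071.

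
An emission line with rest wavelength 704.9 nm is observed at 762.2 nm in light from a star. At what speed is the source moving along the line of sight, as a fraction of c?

λ'/λ₀ = 1.0813 > 1 (redshift), so the source is receding.
λ'/λ₀ = √((1 + β)/(1 − β)) for a receding source ⇒ β = (r² − 1)/(r² + 1) with r = λ'/λ₀.
β = (1.1692 − 1)/(1.1692 + 1) ≈ 0.078.

0.078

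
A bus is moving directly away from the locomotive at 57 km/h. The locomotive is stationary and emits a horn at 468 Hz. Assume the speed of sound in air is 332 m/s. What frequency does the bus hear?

57 km/h = 15.83 m/s.
Only the observer moves, away from the source, so f' = f · (v − v_o)/v.
f' = 468 × (332 − 15.83)/332 = 468 × 316.17/332 ≈ 446 Hz.

446 Hz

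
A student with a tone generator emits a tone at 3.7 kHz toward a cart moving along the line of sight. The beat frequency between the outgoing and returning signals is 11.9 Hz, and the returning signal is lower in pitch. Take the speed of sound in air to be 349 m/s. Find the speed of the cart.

0.56 m/s

Double Doppler shift off a moving reflector: f₂ = f₀ · (v + u)/(v − u) (u > 0 toward emitter).
Returning signal is lower, so f₂ = f₀ − Δf = 3700 − 11.9 = 3688.1 Hz.
Rearranging, u = v · (f₂ − f₀)/(f₂ + f₀) = 349 × -11.9/7388.1 ≈ -0.56 m/s.
So the cart is moving at 0.56 m/s away from the emitter.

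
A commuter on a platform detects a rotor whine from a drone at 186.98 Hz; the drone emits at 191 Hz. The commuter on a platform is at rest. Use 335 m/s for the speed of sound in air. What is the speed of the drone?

7.2 m/s

f' < f, so the drone is receding.
f' = f · v/(v + v_s) ⇒ v_s = v · |1 − f/f'|.
v_s = 335 × |1 − 191/186.98| = 335 × 0.0215 ≈ 7.2 m/s.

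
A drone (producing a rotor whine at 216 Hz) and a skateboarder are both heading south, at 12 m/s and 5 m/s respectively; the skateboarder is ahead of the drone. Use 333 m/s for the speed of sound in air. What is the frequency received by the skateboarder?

The skateboarder is ahead, so the drone is moving toward it while the skateboarder is moving away from the drone.
General Doppler shift: f' = f · (v − v_o)/(v − v_s).
f' = 216 × (333 − 5)/(333 − 12) = 216 × 328/321 ≈ 221 Hz.

221 Hz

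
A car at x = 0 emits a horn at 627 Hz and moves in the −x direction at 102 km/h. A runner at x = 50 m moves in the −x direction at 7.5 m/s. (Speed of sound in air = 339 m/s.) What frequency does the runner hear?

102 km/h = 28.33 m/s.
The observer lies on the +x side, so the source is heading away from the observer and the observer is heading toward the source.
Both move, so f' = f · (v + v_o)/(v + v_s).
f' = 627 × (339 + 7.5)/(339 + 28.33) = 627 × 346.5/367.33 ≈ 591 Hz.

591 Hz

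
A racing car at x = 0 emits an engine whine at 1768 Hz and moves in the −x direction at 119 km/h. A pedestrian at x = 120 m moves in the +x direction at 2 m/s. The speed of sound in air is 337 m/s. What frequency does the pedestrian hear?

119 km/h = 33.06 m/s.
The observer lies on the +x side, so the source is heading away from the observer and the observer is heading away from the source.
General Doppler shift: f' = f · (v − v_o)/(v + v_s).
f' = 1768 × (337 − 2)/(337 + 33.06) = 1768 × 335/370.06 ≈ 1601 Hz.

1601 Hz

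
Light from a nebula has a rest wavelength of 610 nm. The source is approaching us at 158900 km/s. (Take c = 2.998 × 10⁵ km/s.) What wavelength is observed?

338.1 nm

β = v/c = 158900/299800 = 0.5300.
Relativistic Doppler for wavelength: λ' = λ₀ · √((1 − β)/(1 + β)).
λ' = 610 × √(0.4700/1.5300) = 610 × 0.55423 ≈ 338.1 nm.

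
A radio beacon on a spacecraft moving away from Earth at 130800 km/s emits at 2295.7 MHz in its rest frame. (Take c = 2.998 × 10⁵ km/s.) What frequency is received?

1438.2 MHz

β = v/c = 130800/299800 = 0.4363.
Relativistic Doppler for frequency: f' = f₀ · √((1 − β)/(1 + β)).
f' = 2295.7 × √(0.5637/1.4363) = 2295.7 × 0.62648 ≈ 1438.2 MHz.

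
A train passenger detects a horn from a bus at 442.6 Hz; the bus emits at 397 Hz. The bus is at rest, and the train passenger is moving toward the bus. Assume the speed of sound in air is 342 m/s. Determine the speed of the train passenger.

39 m/s

f' = f · (v + v_o)/v ⇒ v_o = v · |f'/f − 1|.
v_o = 342 × |442.6/397 − 1| = 342 × 0.1149 ≈ 39 m/s.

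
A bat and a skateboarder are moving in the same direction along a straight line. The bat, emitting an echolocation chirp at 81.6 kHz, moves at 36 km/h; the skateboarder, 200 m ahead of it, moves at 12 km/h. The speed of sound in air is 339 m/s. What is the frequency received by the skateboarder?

36 km/h = 10 m/s; 12 km/h = 3.333 m/s.
The skateboarder is ahead, so the bat is moving toward it while the skateboarder is moving away from the bat.
General Doppler shift: f' = f · (v − v_o)/(v − v_s).
f' = 81.6 × (339 − 3.333)/(339 − 10) = 81.6 × 335.67/329 ≈ 83.3 kHz.

83.3 kHz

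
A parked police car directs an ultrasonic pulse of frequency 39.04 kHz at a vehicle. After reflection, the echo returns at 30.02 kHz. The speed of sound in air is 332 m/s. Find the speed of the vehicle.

43 m/s

Double Doppler shift off a moving reflector: f₂ = f₀ · (v + u)/(v − u) (u > 0 toward emitter).
Rearranging, u = v · (f₂ − f₀)/(f₂ + f₀) = 332 × -9.02/69.06 ≈ -43 m/s.
So the vehicle is moving at 43 m/s away from the emitter.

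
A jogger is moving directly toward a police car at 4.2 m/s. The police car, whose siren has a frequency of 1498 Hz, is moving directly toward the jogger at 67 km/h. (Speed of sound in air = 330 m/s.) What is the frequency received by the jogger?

67 km/h = 18.61 m/s.
With source approaching and observer approaching, f' = f · (v + v_o)/(v − v_s).
f' = 1498 × (330 + 4.2)/(330 − 18.61) = 1498 × 334.2/311.39 ≈ 1608 Hz.

1608 Hz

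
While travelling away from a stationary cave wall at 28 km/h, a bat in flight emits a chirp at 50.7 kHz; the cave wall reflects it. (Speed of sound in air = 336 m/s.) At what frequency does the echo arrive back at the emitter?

48.4 kHz

28 km/h = 7.778 m/s.
The cave wall receives the sound from a moving source: f₁ = f₀ · v/(v + v_e) = 50.7 × 336/343.78 ≈ 49.6 kHz.
On the return leg the bat in flight is a moving observer: f₂ = f₁ · (v − v_e)/v = 49.6 × 328.22/336 ≈ 48.4 kHz.
Equivalently f₂ = f₀ · (v − v_e)/(v + v_e).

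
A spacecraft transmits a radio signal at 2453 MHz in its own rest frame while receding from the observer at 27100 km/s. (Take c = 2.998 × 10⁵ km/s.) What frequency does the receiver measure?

2240.4 MHz

β = v/c = 27100/299800 = 0.0904.
Relativistic Doppler for frequency: f' = f₀ · √((1 − β)/(1 + β)).
f' = 2453 × √(0.9096/1.0904) = 2453 × 0.91335 ≈ 2240.4 MHz.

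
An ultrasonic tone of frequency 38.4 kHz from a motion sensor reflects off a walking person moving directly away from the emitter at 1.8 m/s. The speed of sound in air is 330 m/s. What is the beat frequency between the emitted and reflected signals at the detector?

At the walking person (a moving observer), f₁ = f₀ · (v − u)/v = 38.4 × 328.2/330 ≈ 38.191 kHz.
The reflection then acts as a moving source: f₂ = f₁ · v/(v + u) ≈ 37.983 kHz.
Equivalently f₂ = f₀ · (v − u)/(v + u).
Beat frequency (with f₀ = 38400 Hz): |f₂ − f₀| = 2u·f₀/(v + u) = 2 × 1.8 × 38400/331.8 ≈ 417 Hz.

417 Hz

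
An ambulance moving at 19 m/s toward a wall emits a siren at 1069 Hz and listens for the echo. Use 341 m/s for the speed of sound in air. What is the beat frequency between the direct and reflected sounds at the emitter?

126 Hz

The wall receives the sound from a moving source: f₁ = f₀ · v/(v − v_e) = 1069 × 341/322 ≈ 1132.1 Hz.
On the return leg the ambulance is a moving observer: f₂ = f₁ · (v + v_e)/v = 1132.1 × 360/341 ≈ 1195.2 Hz.
Equivalently f₂ = f₀ · (v + v_e)/(v − v_e).
Beat against the emitted tone: |f₂ − f₀| = 2v_e·f₀/(v − v_e) = 2 × 19 × 1069/322 ≈ 126 Hz.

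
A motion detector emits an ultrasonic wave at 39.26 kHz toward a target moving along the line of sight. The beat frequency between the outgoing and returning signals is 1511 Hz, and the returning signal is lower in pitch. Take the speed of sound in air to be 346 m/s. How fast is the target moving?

Double Doppler shift off a moving reflector: f₂ = f₀ · (v + u)/(v − u) (u > 0 toward emitter).
Returning signal is lower, so f₂ = f₀ − Δf = 39260 − 1511 = 37749 Hz.
Rearranging, u = v · (f₂ − f₀)/(f₂ + f₀) = 346 × -1511/77009 ≈ -6.8 m/s.
So the target is moving at 6.8 m/s away from the emitter.

6.8 m/s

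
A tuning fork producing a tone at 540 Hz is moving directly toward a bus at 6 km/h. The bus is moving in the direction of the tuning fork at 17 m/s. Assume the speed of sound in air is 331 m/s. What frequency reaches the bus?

571 Hz

6 km/h = 1.667 m/s.
General Doppler shift: f' = f · (v + v_o)/(v − v_s).
f' = 540 × (331 + 17)/(331 − 1.667) = 540 × 348/329.33 ≈ 571 Hz.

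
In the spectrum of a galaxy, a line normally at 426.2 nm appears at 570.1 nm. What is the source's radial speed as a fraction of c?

0.283

λ'/λ₀ = 1.3376 > 1 (redshift), so the source is receding.
λ'/λ₀ = √((1 + β)/(1 − β)) for a receding source ⇒ β = (r² − 1)/(r² + 1) with r = λ'/λ₀.
β = (1.7893 − 1)/(1.7893 + 1) ≈ 0.283.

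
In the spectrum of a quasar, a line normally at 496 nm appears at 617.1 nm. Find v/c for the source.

0.215

λ'/λ₀ = 1.2442 > 1 (redshift), so the source is receding.
λ'/λ₀ = √((1 + β)/(1 − β)) for a receding source ⇒ β = (r² − 1)/(r² + 1) with r = λ'/λ₀.
β = (1.5479 − 1)/(1.5479 + 1) ≈ 0.215.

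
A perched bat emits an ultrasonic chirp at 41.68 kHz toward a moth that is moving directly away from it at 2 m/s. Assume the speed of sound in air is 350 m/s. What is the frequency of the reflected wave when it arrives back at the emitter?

The moth first receives the wave as a moving observer: f₁ = f₀ · (v − u)/v = 41.68 × (350 − 2)/350 ≈ 41.4 kHz.
On reflection it acts as a source moving away from the stationary detector: f₂ = f₁ · v/(v + u) = 41.4 × 350/352 ≈ 41.2 kHz.

41.2 kHz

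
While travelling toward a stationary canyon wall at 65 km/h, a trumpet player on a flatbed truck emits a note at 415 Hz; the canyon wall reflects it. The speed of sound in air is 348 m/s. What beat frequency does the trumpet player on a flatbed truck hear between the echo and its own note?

45.4 Hz

65 km/h = 18.06 m/s.
The canyon wall receives the sound from a moving source: f₁ = f₀ · v/(v − v_e) = 415 × 348/329.94 ≈ 437.7 Hz.
On the return leg the trumpet player on a flatbed truck is a moving observer: f₂ = f₁ · (v + v_e)/v = 437.7 × 366.06/348 ≈ 460.4 Hz.
Beat against the emitted tone: |f₂ − f₀| = 2v_e·f₀/(v − v_e) = 2 × 18.06 × 415/329.94 ≈ 45.4 Hz.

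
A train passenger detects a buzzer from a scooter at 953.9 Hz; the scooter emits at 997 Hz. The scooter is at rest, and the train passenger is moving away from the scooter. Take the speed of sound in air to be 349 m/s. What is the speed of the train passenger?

f' = f · (v − v_o)/v ⇒ v_o = v · |f'/f − 1|.
v_o = 349 × |953.9/997 − 1| = 349 × 0.04323 ≈ 15.1 m/s.

15.1 m/s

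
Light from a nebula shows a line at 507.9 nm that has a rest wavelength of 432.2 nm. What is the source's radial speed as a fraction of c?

λ'/λ₀ = 1.1752 > 1 (redshift), so the source is receding.
λ'/λ₀ = √((1 + β)/(1 − β)) for a receding source ⇒ β = (r² − 1)/(r² + 1) with r = λ'/λ₀.
β = (1.3810 − 1)/(1.3810 + 1) ≈ 0.160.

0.160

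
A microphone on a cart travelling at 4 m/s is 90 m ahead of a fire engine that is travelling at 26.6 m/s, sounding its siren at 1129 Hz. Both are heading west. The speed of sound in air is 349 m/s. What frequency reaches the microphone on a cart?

1208 Hz

The microphone on a cart is ahead, so the fire engine is moving toward it while the microphone on a cart is moving away from the fire engine.
With source approaching and observer receding, f' = f · (v − v_o)/(v − v_s).
f' = 1129 × (349 − 4)/(349 − 26.6) = 1129 × 345/322.4 ≈ 1208 Hz.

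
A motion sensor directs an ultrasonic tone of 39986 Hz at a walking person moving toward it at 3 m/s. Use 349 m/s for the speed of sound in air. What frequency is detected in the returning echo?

At the walking person (a moving observer), f₁ = f₀ · (v + u)/v = 39986 × 352/349 ≈ 40330 Hz.
On reflection it acts as a source moving toward the stationary detector: f₂ = f₁ · v/(v − u) = 40330 × 349/346 ≈ 40679 Hz.

40679 Hz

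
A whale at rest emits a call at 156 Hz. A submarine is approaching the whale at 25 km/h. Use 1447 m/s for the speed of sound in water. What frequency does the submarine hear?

25 km/h = 6.944 m/s.
Only the observer moves, toward the source, so f' = f · (v + v_o)/v.
f' = 156 × (1447 + 6.944)/1447 = 156 × 1453.9/1447 ≈ 157 Hz.

157 Hz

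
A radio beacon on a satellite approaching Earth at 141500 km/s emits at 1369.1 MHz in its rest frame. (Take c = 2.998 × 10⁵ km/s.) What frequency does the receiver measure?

β = v/c = 141500/299800 = 0.4720.
Relativistic Doppler for frequency: f' = f₀ · √((1 + β)/(1 − β)).
f' = 1369.1 × √(1.4720/0.5280) = 1369.1 × 1.66965 ≈ 2285.9 MHz.

2285.9 MHz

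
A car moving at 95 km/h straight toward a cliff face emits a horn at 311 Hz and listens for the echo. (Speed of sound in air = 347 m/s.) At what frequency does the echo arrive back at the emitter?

95 km/h = 26.39 m/s.
The cliff face receives the sound from a moving source: f₁ = f₀ · v/(v − v_e) = 311 × 347/320.61 ≈ 337 Hz.
On the return leg the car is a moving observer: f₂ = f₁ · (v + v_e)/v = 337 × 373.39/347 ≈ 362 Hz.
Equivalently f₂ = f₀ · (v + v_e)/(v − v_e).

362 Hz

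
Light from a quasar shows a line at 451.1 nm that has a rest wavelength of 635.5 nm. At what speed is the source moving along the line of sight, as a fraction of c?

0.330

λ'/λ₀ = 0.7098 < 1 (blueshift), so the source is approaching.
λ'/λ₀ = √((1 − β)/(1 + β)) for an approaching source ⇒ β = (1 − r²)/(1 + r²) with r = λ'/λ₀.
β = (1 − 0.5039)/(1 + 0.5039) ≈ 0.330.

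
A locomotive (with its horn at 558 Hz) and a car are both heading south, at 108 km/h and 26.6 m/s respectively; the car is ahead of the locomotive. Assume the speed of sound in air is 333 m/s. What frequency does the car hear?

564 Hz

108 km/h = 30 m/s.
The car is ahead, so the locomotive is moving toward it while the car is moving away from the locomotive.
With source approaching and observer receding, f' = f · (v − v_o)/(v − v_s).
f' = 558 × (333 − 26.6)/(333 − 30) = 558 × 306.4/303 ≈ 564 Hz.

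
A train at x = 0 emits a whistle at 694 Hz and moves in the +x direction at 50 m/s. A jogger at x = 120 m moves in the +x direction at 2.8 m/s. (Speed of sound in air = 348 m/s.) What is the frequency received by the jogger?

The observer lies on the +x side, so the source is heading toward the observer and the observer is heading away from the source.
With source approaching and observer receding, f' = f · (v − v_o)/(v − v_s).
f' = 694 × (348 − 2.8)/(348 − 50) = 694 × 345.2/298 ≈ 804 Hz.

804 Hz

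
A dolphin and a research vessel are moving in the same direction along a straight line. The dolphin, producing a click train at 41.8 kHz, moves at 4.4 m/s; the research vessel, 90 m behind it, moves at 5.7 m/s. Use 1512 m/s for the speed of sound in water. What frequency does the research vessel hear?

The research vessel is behind, so the dolphin is moving away from it while the research vessel is moving toward the dolphin.
Both move, so f' = f · (v + v_o)/(v + v_s).
f' = 41.8 × (1512 + 5.7)/(1512 + 4.4) = 41.8 × 1517.7/1516.4 ≈ 41.8 kHz.

41.8 kHz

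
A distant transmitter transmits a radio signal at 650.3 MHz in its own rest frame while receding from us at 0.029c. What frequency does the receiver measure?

631.7 MHz

Relativistic Doppler for frequency: f' = f₀ · √((1 − β)/(1 + β)).
f' = 650.3 × √(0.9710/1.0290) = 650.3 × 0.97141 ≈ 631.7 MHz.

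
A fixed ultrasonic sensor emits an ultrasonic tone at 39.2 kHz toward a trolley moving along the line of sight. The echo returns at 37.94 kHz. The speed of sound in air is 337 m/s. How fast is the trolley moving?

Double Doppler shift off a moving reflector: f₂ = f₀ · (v + u)/(v − u) (u > 0 toward emitter).
Rearranging, u = v · (f₂ − f₀)/(f₂ + f₀) = 337 × -1.26/77.14 ≈ -5.5 m/s.
So the trolley is moving at 5.5 m/s away from the emitter.

5.5 m/s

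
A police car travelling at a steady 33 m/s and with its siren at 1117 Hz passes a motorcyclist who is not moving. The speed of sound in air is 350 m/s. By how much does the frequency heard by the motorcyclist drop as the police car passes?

Approaching: f₁ = f · v/(v − v_s) = 1117 × 350/317 ≈ 1233 Hz.
Receding: f₂ = f · v/(v + v_s) = 1117 × 350/383 ≈ 1021 Hz.
Drop: f₁ − f₂ = 2f·v·v_s/(v² − v_s²) = 2 × 1117 × 350 × 33/(350² − 33²) ≈ 213 Hz.

213 Hz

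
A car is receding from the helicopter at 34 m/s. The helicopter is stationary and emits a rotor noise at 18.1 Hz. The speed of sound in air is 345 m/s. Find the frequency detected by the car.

16.3 Hz

Only the observer moves, away from the source, so f' = f · (v − v_o)/v.
f' = 18.1 × (345 − 34)/345 = 18.1 × 311/345 ≈ 16.3 Hz.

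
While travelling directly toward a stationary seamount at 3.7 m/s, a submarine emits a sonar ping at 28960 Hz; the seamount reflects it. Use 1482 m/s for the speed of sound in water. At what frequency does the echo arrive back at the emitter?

29105 Hz

The seamount receives the sound from a moving source: f₁ = f₀ · v/(v − v_e) = 28960 × 1482/1478.3 ≈ 29032 Hz.
On the return leg the submarine is a moving observer: f₂ = f₁ · (v + v_e)/v = 29032 × 1485.7/1482 ≈ 29105 Hz.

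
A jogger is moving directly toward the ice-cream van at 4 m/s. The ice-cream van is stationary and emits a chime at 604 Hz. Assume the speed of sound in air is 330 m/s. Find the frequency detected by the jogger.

611 Hz

Moving observer, stationary source: f' = f · (v + v_o)/v.
f' = 604 × (330 + 4)/330 = 604 × 334/330 ≈ 611 Hz.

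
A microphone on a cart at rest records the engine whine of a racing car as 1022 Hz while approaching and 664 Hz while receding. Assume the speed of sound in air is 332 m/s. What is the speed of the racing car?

f₁/f₂ = (v + v_s)/(v − v_s), so v_s = v · (f₁ − f₂)/(f₁ + f₂).
v_s = 332 × (1022 − 664)/(1022 + 664) = 332 × 358/1686 ≈ 70 m/s.

70 m/s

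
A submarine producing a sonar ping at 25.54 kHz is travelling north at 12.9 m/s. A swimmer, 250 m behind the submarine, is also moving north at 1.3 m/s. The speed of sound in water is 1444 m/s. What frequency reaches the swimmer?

The swimmer is behind, so the submarine is moving away from it while the swimmer is moving toward the submarine.
General Doppler shift: f' = f · (v + v_o)/(v + v_s).
f' = 25.54 × (1444 + 1.3)/(1444 + 12.9) = 25.54 × 1445.3/1456.9 ≈ 25.3 kHz.

25.3 kHz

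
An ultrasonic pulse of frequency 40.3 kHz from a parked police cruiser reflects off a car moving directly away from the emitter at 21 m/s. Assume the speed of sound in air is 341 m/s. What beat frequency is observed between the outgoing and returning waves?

4676 Hz

At the car (a moving observer), f₁ = f₀ · (v − u)/v = 40.3 × 320/341 ≈ 37.82 kHz.
On reflection it acts as a source moving away from the stationary detector: f₂ = f₁ · v/(v + u) = 37.82 × 341/362 ≈ 35.62 kHz.
Equivalently f₂ = f₀ · (v − u)/(v + u).
Beat frequency (with f₀ = 40300 Hz): |f₂ − f₀| = 2u·f₀/(v + u) = 2 × 21 × 40300/362 ≈ 4676 Hz.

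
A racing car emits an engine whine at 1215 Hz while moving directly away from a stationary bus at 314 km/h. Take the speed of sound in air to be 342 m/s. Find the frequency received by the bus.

968 Hz

314 km/h = 87.22 m/s.
With the source moving away from a stationary observer, f' = f · v/(v + v_s).
f' = 1215 × 342/(342 + 87.22) = 1215 × 342/429.2 ≈ 968 Hz.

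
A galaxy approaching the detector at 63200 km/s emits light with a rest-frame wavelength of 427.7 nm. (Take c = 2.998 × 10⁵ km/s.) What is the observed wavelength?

β = v/c = 63200/299800 = 0.2108.
Relativistic Doppler for wavelength: λ' = λ₀ · √((1 − β)/(1 + β)).
λ' = 427.7 × √(0.7892/1.2108) = 427.7 × 0.80734 ≈ 345.3 nm.

345.3 nm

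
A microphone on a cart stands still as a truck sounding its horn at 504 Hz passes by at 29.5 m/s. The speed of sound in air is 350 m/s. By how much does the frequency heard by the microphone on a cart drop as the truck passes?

Approaching: f₁ = f · v/(v − v_s) = 504 × 350/320.5 ≈ 550.4 Hz.
Receding: f₂ = f · v/(v + v_s) = 504 × 350/379.5 ≈ 464.8 Hz.
Drop: f₁ − f₂ = 2f·v·v_s/(v² − v_s²) = 2 × 504 × 350 × 29.5/(350² − 29.5²) ≈ 85.6 Hz.

85.6 Hz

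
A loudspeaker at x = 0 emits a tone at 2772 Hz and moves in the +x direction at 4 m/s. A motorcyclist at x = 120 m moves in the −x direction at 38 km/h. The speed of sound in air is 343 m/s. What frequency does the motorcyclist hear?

38 km/h = 10.56 m/s.
The observer lies on the +x side, so the source is heading toward the observer and the observer is heading toward the source.
General Doppler shift: f' = f · (v + v_o)/(v − v_s).
f' = 2772 × (343 + 10.56)/(343 − 4) = 2772 × 353.56/339 ≈ 2891 Hz.

2891 Hz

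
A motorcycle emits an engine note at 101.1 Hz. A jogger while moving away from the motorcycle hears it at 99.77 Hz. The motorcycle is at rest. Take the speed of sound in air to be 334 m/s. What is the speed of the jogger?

4.4 m/s

f' = f · (v − v_o)/v ⇒ v_o = v · |f'/f − 1|.
v_o = 334 × |99.77/101.1 − 1| = 334 × 0.01316 ≈ 4.4 m/s.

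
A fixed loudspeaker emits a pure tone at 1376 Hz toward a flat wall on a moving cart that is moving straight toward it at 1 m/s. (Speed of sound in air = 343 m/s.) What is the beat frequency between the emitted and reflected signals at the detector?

8.0 Hz

At the flat wall on a moving cart (a moving observer), f₁ = f₀ · (v + u)/v = 1376 × 344/343 ≈ 1380.01 Hz.
The reflection then acts as a moving source: f₂ = f₁ · v/(v − u) ≈ 1384.05 Hz.
Beat frequency: |f₂ − f₀| = 2u·f₀/(v − u) = 2 × 1 × 1376/342 ≈ 8.0 Hz.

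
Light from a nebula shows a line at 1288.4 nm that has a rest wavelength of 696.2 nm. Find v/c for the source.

0.548c

λ'/λ₀ = 1.8506 > 1 (redshift), so the source is receding.
λ'/λ₀ = √((1 + β)/(1 − β)) for a receding source ⇒ β = (r² − 1)/(r² + 1) with r = λ'/λ₀.
β = (3.4248 − 1)/(3.4248 + 1) ≈ 0.548.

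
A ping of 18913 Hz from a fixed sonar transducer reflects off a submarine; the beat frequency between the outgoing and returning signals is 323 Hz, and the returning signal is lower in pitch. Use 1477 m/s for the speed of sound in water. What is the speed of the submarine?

12.7 m/s

Double Doppler shift off a moving reflector: f₂ = f₀ · (v + u)/(v − u) (u > 0 toward emitter).
Returning signal is lower, so f₂ = f₀ − Δf = 18913 − 323 = 18590 Hz.
Rearranging, u = v · (f₂ − f₀)/(f₂ + f₀) = 1477 × -323/37503 ≈ -12.7 m/s.
So the submarine is moving at 12.7 m/s away from the emitter.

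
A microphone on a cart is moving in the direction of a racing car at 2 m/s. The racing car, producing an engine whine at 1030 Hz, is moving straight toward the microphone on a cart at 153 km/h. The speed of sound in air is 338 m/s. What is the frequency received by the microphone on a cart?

1185 Hz

153 km/h = 42.5 m/s.
With source approaching and observer approaching, f' = f · (v + v_o)/(v − v_s).
f' = 1030 × (338 + 2)/(338 − 42.5) = 1030 × 340/295.5 ≈ 1185 Hz.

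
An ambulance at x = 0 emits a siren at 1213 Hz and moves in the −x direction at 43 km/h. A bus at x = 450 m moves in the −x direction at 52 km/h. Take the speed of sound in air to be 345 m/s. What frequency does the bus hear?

43 km/h = 11.94 m/s; 52 km/h = 14.44 m/s.
The observer lies on the +x side, so the source is heading away from the observer and the observer is heading toward the source.
With source receding and observer approaching, f' = f · (v + v_o)/(v + v_s).
f' = 1213 × (345 + 14.44)/(345 + 11.94) = 1213 × 359.44/356.94 ≈ 1221 Hz.

1221 Hz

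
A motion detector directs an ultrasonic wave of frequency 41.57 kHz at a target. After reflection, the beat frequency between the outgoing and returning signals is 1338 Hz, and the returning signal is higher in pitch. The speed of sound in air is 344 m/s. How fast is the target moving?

5.4 m/s

Double Doppler shift off a moving reflector: f₂ = f₀ · (v + u)/(v − u) (u > 0 toward emitter).
Returning signal is higher, so f₂ = f₀ + Δf = 41570 + 1338 = 42908 Hz.
Rearranging, u = v · (f₂ − f₀)/(f₂ + f₀) = 344 × 1338/84478 ≈ 5.4 m/s.
So the target is moving at 5.4 m/s toward the emitter.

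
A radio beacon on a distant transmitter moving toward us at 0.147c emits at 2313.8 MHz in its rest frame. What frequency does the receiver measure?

Relativistic Doppler for frequency: f' = f₀ · √((1 + β)/(1 − β)).
f' = 2313.8 × √(1.1470/0.8530) = 2313.8 × 1.15960 ≈ 2683.1 MHz.

2683.1 MHz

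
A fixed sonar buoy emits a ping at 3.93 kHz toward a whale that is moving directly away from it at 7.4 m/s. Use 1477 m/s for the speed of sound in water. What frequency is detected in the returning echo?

At the whale (a moving observer), f₁ = f₀ · (v − u)/v = 3.93 × 1469.6/1477 ≈ 3.91 kHz.
On reflection it acts as a source moving away from the stationary detector: f₂ = f₁ · v/(v + u) = 3.91 × 1477/1484.4 ≈ 3.89 kHz.
Equivalently f₂ = f₀ · (v − u)/(v + u).

3.89 kHz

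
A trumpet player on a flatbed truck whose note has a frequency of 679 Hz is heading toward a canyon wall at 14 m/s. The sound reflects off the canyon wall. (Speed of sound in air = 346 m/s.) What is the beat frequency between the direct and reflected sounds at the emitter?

57.3 Hz

The canyon wall receives the sound from a moving source: f₁ = f₀ · v/(v − v_e) = 679 × 346/332 ≈ 707.6 Hz.
On the return leg the trumpet player on a flatbed truck is a moving observer: f₂ = f₁ · (v + v_e)/v = 707.6 × 360/346 ≈ 736.3 Hz.
Equivalently f₂ = f₀ · (v + v_e)/(v − v_e).
Beat against the emitted tone: |f₂ − f₀| = 2v_e·f₀/(v − v_e) = 2 × 14 × 679/332 ≈ 57.3 Hz.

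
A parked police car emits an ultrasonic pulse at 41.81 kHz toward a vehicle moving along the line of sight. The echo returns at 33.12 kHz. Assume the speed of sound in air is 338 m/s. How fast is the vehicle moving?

39 m/s

Double Doppler shift off a moving reflector: f₂ = f₀ · (v + u)/(v − u) (u > 0 toward emitter).
Rearranging, u = v · (f₂ − f₀)/(f₂ + f₀) = 338 × -8.69/74.93 ≈ -39 m/s.
So the vehicle is moving at 39 m/s away from the emitter.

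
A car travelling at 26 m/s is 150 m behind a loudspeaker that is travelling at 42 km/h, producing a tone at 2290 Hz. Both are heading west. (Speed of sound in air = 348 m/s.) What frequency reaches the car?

2381 Hz

42 km/h = 11.67 m/s.
The car is behind, so the loudspeaker is moving away from it while the car is moving toward the loudspeaker.
With source receding and observer approaching, f' = f · (v + v_o)/(v + v_s).
f' = 2290 × (348 + 26)/(348 + 11.67) = 2290 × 374/359.67 ≈ 2381 Hz.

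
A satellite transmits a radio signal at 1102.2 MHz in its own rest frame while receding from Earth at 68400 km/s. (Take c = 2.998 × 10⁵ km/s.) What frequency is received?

873.8 MHz

β = v/c = 68400/299800 = 0.2282.
Relativistic Doppler for frequency: f' = f₀ · √((1 − β)/(1 + β)).
f' = 1102.2 × √(0.7718/1.2282) = 1102.2 × 0.79276 ≈ 873.8 MHz.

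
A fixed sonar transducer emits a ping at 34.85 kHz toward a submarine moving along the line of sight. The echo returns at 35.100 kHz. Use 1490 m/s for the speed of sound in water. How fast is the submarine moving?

Double Doppler shift off a moving reflector: f₂ = f₀ · (v + u)/(v − u) (u > 0 toward emitter).
Rearranging, u = v · (f₂ − f₀)/(f₂ + f₀) = 1490 × 0.250/69.950 ≈ 5.3 m/s.
So the submarine is moving at 5.3 m/s toward the emitter.

5.3 m/s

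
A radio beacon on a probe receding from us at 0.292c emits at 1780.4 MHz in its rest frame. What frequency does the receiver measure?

1318.0 MHz

Relativistic Doppler for frequency: f' = f₀ · √((1 − β)/(1 + β)).
f' = 1780.4 × √(0.7080/1.2920) = 1780.4 × 0.74026 ≈ 1318.0 MHz.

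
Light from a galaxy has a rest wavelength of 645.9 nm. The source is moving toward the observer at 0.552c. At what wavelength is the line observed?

Relativistic Doppler for wavelength: λ' = λ₀ · √((1 − β)/(1 + β)).
λ' = 645.9 × √(0.4480/1.5520) = 645.9 × 0.53727 ≈ 347.0 nm.

347.0 nm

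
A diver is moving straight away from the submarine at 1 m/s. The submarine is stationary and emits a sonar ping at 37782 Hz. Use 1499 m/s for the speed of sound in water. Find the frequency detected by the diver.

37757 Hz

Only the observer moves, away from the source, so f' = f · (v − v_o)/v.
f' = 37782 × (1499 − 1)/1499 = 37782 × 1498/1499 ≈ 37757 Hz.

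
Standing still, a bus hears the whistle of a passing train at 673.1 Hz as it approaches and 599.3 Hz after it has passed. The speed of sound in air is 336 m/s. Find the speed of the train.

19.5 m/s

f₁/f₂ = (v + v_s)/(v − v_s), so v_s = v · (f₁ − f₂)/(f₁ + f₂).
v_s = 336 × (673.1 − 599.3)/(673.1 + 599.3) = 336 × 73.8/1272.4 ≈ 19.5 m/s.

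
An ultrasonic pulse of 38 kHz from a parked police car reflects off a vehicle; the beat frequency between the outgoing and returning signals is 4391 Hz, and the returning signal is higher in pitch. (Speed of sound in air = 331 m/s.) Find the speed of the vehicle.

18.1 m/s

Double Doppler shift off a moving reflector: f₂ = f₀ · (v + u)/(v − u) (u > 0 toward emitter).
Returning signal is higher, so f₂ = f₀ + Δf = 38000 + 4391 = 42391 Hz.
Rearranging, u = v · (f₂ − f₀)/(f₂ + f₀) = 331 × 4391/80391 ≈ 18.1 m/s.
So the vehicle is moving at 18.1 m/s toward the emitter.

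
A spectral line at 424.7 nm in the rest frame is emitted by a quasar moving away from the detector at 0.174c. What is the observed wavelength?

Relativistic Doppler for wavelength: λ' = λ₀ · √((1 + β)/(1 − β)).
λ' = 424.7 × √(1.1740/0.8260) = 424.7 × 1.19219 ≈ 506.3 nm.

506.3 nm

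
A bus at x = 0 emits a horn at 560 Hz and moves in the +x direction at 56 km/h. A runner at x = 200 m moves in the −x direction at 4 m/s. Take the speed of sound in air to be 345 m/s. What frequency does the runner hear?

56 km/h = 15.56 m/s.
The observer lies on the +x side, so the source is heading toward the observer and the observer is heading toward the source.
General Doppler shift: f' = f · (v + v_o)/(v − v_s).
f' = 560 × (345 + 4)/(345 − 15.56) = 560 × 349/329.44 ≈ 593 Hz.

593 Hz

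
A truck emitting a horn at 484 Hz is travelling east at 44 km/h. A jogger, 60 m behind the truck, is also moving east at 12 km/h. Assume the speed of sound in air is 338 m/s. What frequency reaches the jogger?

44 km/h = 12.22 m/s; 12 km/h = 3.333 m/s.
The jogger is behind, so the truck is moving away from it while the jogger is moving toward the truck.
Both move, so f' = f · (v + v_o)/(v + v_s).
f' = 484 × (338 + 3.333)/(338 + 12.22) = 484 × 341.33/350.22 ≈ 472 Hz.

472 Hz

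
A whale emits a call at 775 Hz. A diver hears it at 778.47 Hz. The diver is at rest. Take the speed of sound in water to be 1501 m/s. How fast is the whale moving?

6.7 m/s

f' > f, so the whale is approaching.
f' = f · v/(v − v_s) ⇒ v_s = v · |1 − f/f'|.
v_s = 1501 × |1 − 775/778.47| = 1501 × 0.004457 ≈ 6.7 m/s.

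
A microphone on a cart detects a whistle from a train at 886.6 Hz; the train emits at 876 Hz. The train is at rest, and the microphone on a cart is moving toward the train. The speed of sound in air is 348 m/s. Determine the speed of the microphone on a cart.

f' = f · (v + v_o)/v ⇒ v_o = v · |f'/f − 1|.
v_o = 348 × |886.6/876 − 1| = 348 × 0.0121 ≈ 4.2 m/s.

4.2 m/s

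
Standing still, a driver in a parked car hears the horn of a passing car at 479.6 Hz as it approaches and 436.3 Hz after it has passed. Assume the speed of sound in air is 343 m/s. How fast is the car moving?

f₁/f₂ = (v + v_s)/(v − v_s), so v_s = v · (f₁ − f₂)/(f₁ + f₂).
v_s = 343 × (479.6 − 436.3)/(479.6 + 436.3) = 343 × 43.3/915.9 ≈ 16.2 m/s.

16.2 m/s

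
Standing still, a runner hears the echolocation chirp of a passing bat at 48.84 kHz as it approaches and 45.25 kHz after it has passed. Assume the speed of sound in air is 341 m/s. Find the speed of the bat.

13.0 m/s

f₁/f₂ = (v + v_s)/(v − v_s), so v_s = v · (f₁ − f₂)/(f₁ + f₂).
v_s = 341 × (48.84 − 45.25)/(48.84 + 45.25) = 341 × 3.59/94.09 ≈ 13.0 m/s.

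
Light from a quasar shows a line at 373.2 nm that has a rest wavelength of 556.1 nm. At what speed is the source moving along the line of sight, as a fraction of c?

0.379

λ'/λ₀ = 0.6711 < 1 (blueshift), so the source is approaching.
λ'/λ₀ = √((1 − β)/(1 + β)) for an approaching source ⇒ β = (1 − r²)/(1 + r²) with r = λ'/λ₀.
β = (1 − 0.4504)/(1 + 0.4504) ≈ 0.379.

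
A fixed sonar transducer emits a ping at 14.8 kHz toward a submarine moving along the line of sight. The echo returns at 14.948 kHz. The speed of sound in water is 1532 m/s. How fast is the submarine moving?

Double Doppler shift off a moving reflector: f₂ = f₀ · (v + u)/(v − u) (u > 0 toward emitter).
Rearranging, u = v · (f₂ − f₀)/(f₂ + f₀) = 1532 × 0.148/29.748 ≈ 7.6 m/s.
So the submarine is moving at 7.6 m/s toward the emitter.

7.6 m/s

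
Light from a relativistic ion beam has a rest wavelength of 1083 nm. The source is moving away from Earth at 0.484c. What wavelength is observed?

1836.6 nm

Relativistic Doppler for wavelength: λ' = λ₀ · √((1 + β)/(1 − β)).
λ' = 1083 × √(1.4840/0.5160) = 1083 × 1.69587 ≈ 1836.6 nm.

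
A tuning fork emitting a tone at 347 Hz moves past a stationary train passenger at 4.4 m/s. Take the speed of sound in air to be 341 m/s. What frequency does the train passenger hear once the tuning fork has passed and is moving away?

Receding: f₂ = f · v/(v + v_s) = 347 × 341/345.4 ≈ 343 Hz.

343 Hz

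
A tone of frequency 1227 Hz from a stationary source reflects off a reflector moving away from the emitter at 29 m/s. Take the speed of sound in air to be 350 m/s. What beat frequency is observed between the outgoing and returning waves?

At the reflector (a moving observer), f₁ = f₀ · (v − u)/v = 1227 × 321/350 ≈ 1125 Hz.
On reflection it acts as a source moving away from the stationary detector: f₂ = f₁ · v/(v + u) = 1125 × 350/379 ≈ 1039 Hz.
Beat frequency: |f₂ − f₀| = 2u·f₀/(v + u) = 2 × 29 × 1227/379 ≈ 188 Hz.

188 Hz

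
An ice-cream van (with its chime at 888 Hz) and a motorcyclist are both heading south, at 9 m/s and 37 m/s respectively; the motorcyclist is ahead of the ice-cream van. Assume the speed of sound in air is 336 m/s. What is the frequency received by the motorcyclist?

812 Hz

The motorcyclist is ahead, so the ice-cream van is moving toward it while the motorcyclist is moving away from the ice-cream van.
General Doppler shift: f' = f · (v − v_o)/(v − v_s).
f' = 888 × (336 − 37)/(336 − 9) = 888 × 299/327 ≈ 812 Hz.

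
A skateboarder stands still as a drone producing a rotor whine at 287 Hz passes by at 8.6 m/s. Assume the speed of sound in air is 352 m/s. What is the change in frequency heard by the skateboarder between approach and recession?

14.0 Hz

Approaching: f₁ = f · v/(v − v_s) = 287 × 352/343.4 ≈ 294.2 Hz.
Receding: f₂ = f · v/(v + v_s) = 287 × 352/360.6 ≈ 280.2 Hz.
Drop: f₁ − f₂ = 2f·v·v_s/(v² − v_s²) = 2 × 287 × 352 × 8.6/(352² − 8.6²) ≈ 14.0 Hz.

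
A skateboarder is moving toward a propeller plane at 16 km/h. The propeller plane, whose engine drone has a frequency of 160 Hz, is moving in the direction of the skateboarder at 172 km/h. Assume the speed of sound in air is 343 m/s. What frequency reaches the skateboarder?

172 km/h = 47.78 m/s; 16 km/h = 4.444 m/s.
With source approaching and observer approaching, f' = f · (v + v_o)/(v − v_s).
f' = 160 × (343 + 4.444)/(343 − 47.78) = 160 × 347.44/295.22 ≈ 188 Hz.

188 Hz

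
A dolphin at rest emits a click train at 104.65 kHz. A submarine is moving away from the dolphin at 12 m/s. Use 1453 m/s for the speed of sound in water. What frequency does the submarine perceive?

103.8 kHz

Only the observer moves, away from the source, so f' = f · (v − v_o)/v.
f' = 104.65 × (1453 − 12)/1453 = 104.65 × 1441/1453 ≈ 103.8 kHz.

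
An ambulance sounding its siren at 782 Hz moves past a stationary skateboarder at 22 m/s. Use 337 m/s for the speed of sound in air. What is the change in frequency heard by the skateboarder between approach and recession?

Approaching: f₁ = f · v/(v − v_s) = 782 × 337/315 ≈ 837 Hz.
Receding: f₂ = f · v/(v + v_s) = 782 × 337/359 ≈ 734 Hz.
Drop: f₁ − f₂ = 2f·v·v_s/(v² − v_s²) = 2 × 782 × 337 × 22/(337² − 22²) ≈ 103 Hz.

103 Hz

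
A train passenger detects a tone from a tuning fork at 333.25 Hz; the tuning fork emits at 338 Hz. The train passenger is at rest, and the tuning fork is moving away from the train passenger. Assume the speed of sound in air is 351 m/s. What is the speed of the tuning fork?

f' = f · v/(v + v_s) ⇒ v_s = v · |1 − f/f'|.
v_s = 351 × |1 − 338/333.25| = 351 × 0.01425 ≈ 5.0 m/s.

5.0 m/s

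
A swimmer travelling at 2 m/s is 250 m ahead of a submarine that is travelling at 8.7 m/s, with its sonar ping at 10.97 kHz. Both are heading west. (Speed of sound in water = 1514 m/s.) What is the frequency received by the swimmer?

11.02 kHz

The swimmer is ahead, so the submarine is moving toward it while the swimmer is moving away from the submarine.
With source approaching and observer receding, f' = f · (v − v_o)/(v − v_s).
f' = 10.97 × (1514 − 2)/(1514 − 8.7) = 10.97 × 1512/1505.3 ≈ 11.02 kHz.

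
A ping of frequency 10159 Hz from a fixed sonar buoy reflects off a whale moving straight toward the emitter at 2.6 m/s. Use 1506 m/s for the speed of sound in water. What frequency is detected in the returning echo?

10194 Hz

The whale first receives the wave as a moving observer: f₁ = f₀ · (v + u)/v = 10159 × (1506 + 2.6)/1506 ≈ 10177 Hz.
On reflection it acts as a source moving toward the stationary detector: f₂ = f₁ · v/(v − u) = 10177 × 1506/1503.4 ≈ 10194 Hz.
Equivalently f₂ = f₀ · (v + u)/(v − u).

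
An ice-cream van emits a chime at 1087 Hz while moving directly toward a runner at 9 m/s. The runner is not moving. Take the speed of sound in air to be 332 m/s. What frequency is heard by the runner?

Only the source moves, toward the listener, so f' = f · v/(v − v_s).
f' = 1087 × 332/(332 − 9) = 1087 × 332/323 ≈ 1117 Hz.

1117 Hz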